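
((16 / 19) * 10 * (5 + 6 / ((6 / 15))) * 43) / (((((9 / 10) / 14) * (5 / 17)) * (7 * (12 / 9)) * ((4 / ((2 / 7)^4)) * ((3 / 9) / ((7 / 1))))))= 9356800 / 6517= 1435.75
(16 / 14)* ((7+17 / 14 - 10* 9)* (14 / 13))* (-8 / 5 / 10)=7328 / 455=16.11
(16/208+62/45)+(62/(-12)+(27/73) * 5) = -159089/85410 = -1.86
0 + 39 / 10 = 39 / 10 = 3.90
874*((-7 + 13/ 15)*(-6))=160816/ 5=32163.20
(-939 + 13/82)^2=5926690225/6724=881423.29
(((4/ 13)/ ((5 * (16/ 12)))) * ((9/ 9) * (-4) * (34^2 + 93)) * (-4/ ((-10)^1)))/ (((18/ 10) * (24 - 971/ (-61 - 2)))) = -209832/ 161395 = -1.30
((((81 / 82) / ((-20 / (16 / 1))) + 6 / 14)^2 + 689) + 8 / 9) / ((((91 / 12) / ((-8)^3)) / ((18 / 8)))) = -19642601892864 / 187389475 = -104822.33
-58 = -58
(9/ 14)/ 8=9/ 112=0.08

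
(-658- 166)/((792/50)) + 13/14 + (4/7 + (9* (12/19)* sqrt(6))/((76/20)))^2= -47211470683/1264374342 + 4320* sqrt(6)/2527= -33.15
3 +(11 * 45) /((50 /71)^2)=500559 /500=1001.12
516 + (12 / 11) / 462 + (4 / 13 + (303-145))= 7424828 / 11011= 674.31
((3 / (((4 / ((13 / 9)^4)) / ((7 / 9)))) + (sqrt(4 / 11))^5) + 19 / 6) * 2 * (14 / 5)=896 * sqrt(11) / 6655 + 628943 / 19683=32.40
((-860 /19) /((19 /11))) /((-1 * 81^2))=9460 /2368521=0.00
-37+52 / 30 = -529 / 15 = -35.27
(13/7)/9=13/63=0.21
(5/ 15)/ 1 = 1/ 3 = 0.33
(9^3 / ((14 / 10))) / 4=3645 / 28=130.18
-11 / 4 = -2.75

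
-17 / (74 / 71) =-1207 / 74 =-16.31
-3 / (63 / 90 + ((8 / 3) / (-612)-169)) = 13770 / 772517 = 0.02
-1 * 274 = -274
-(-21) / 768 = 7 / 256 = 0.03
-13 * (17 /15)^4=-1085773 /50625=-21.45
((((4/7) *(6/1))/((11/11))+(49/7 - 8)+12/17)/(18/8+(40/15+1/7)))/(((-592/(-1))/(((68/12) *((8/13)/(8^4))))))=373/418662400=0.00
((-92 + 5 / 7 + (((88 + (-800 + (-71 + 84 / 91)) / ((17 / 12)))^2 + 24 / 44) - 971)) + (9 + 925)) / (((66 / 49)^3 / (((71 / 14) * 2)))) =14784256388577613 / 12871459458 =1148607.62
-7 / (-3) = 7 / 3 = 2.33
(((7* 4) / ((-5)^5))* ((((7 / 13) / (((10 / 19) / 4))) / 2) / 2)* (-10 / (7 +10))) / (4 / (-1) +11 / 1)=532 / 690625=0.00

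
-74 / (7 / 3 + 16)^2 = -666 / 3025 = -0.22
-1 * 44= -44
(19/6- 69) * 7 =-2765/6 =-460.83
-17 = -17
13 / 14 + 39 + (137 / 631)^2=222834765 / 5574254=39.98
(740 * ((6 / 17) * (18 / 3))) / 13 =26640 / 221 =120.54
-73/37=-1.97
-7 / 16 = -0.44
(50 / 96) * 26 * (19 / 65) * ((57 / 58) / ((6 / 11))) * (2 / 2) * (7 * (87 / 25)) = 27797 / 160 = 173.73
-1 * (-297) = 297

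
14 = 14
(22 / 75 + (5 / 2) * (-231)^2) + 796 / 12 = 20020369 / 150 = 133469.13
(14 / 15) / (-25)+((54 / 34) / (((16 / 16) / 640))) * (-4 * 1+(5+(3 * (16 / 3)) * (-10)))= -1030320238 / 6375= -161618.86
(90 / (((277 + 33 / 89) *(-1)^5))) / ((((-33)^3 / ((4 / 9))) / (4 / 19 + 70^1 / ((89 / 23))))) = 618920 / 8427837429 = 0.00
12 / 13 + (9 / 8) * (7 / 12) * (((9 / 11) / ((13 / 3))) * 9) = 9327 / 4576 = 2.04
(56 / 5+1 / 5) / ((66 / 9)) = 171 / 110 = 1.55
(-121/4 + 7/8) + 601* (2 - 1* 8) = -29083/8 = -3635.38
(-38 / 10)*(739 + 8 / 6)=-42199 / 15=-2813.27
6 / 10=3 / 5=0.60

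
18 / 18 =1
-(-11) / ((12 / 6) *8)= 11 / 16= 0.69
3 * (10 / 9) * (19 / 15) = 38 / 9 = 4.22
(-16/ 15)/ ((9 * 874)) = -8/ 58995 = -0.00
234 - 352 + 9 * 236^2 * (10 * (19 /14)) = 47619254 /7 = 6802750.57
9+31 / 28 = 283 / 28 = 10.11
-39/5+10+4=31/5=6.20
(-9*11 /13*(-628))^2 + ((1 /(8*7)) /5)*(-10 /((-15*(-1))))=1623450185111 /70980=22871938.36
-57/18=-19/6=-3.17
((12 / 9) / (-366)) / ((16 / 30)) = -5 / 732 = -0.01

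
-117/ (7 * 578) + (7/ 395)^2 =-18056671/ 631277150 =-0.03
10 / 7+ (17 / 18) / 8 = 1559 / 1008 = 1.55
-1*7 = -7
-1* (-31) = 31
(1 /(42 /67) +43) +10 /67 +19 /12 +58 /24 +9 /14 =69488 /1407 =49.39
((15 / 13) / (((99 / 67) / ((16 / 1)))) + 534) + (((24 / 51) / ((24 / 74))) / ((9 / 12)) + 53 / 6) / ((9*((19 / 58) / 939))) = 4958480767 / 1247103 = 3976.00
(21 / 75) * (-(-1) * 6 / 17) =42 / 425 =0.10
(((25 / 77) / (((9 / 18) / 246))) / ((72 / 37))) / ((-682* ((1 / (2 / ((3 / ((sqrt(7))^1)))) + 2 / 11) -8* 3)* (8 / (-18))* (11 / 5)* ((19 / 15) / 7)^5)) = -951118522766015625 / 35682850700260214 -3111620030859375* sqrt(7) / 12975582072821896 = -27.29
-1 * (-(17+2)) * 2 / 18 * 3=6.33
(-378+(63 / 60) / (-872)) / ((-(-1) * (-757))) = 6592341 / 13202080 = 0.50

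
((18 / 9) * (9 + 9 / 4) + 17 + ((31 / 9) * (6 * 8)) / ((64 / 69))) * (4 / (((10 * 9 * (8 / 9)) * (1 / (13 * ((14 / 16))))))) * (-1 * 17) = -1347437 / 640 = -2105.37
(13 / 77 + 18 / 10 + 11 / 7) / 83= 1363 / 31955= 0.04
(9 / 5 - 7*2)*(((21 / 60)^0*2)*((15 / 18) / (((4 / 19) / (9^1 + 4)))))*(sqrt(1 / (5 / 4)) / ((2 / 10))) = -5615.14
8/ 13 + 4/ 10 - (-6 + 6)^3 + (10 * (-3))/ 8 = -711/ 260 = -2.73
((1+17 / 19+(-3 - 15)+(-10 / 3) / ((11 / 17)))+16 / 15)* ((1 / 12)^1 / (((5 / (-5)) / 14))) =221536 / 9405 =23.56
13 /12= 1.08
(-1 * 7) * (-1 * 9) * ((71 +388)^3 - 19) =6092261280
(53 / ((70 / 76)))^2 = 4056196 / 1225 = 3311.18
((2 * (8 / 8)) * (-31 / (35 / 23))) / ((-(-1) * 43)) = -1426 / 1505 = -0.95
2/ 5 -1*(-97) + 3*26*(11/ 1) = 4777/ 5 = 955.40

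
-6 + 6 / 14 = -39 / 7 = -5.57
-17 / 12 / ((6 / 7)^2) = -1.93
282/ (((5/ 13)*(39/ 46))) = 4324/ 5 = 864.80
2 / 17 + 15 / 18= 97 / 102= 0.95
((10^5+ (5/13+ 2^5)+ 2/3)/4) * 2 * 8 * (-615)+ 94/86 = -137559449529/559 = -246081305.06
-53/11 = -4.82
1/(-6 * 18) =-1/108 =-0.01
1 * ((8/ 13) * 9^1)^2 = 5184/ 169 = 30.67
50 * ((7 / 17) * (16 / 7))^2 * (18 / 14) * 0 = 0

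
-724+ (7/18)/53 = -690689/954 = -723.99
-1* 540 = -540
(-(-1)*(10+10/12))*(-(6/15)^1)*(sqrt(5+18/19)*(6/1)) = -26*sqrt(2147)/19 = -63.41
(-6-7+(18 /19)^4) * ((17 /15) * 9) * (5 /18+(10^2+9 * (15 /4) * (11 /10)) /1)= -267272740657 /15638520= -17090.67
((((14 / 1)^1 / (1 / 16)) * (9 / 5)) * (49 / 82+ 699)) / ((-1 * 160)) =-3614121 / 2050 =-1762.99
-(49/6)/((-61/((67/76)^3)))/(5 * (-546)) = -2105341/62659434240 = -0.00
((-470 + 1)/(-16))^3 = 103161709/4096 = 25185.96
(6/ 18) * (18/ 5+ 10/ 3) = 104/ 45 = 2.31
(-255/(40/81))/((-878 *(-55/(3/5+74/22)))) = -450279/10623800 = -0.04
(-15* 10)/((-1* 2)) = 75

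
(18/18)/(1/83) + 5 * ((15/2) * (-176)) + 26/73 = -475715/73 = -6516.64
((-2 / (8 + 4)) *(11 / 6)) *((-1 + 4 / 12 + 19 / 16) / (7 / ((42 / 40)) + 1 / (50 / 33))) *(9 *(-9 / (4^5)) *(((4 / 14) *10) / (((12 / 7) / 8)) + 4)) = 268125 / 9003008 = 0.03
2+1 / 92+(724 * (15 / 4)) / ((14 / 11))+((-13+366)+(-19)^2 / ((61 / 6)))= 99142341 / 39284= 2523.73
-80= -80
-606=-606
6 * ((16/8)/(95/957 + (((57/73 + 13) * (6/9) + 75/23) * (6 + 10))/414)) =3991298652/193030487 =20.68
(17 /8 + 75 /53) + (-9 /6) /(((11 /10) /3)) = -2569 /4664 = -0.55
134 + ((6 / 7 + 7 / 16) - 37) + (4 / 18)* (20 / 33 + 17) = 3399817 / 33264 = 102.21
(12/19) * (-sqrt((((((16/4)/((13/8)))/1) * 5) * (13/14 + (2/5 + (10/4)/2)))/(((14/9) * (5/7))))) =-72 * sqrt(455)/455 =-3.38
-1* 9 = -9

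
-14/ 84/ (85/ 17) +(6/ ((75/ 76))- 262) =-38393/ 150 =-255.95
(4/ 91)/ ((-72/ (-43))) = 43/ 1638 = 0.03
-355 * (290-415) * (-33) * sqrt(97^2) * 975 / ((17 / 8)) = -1107946125000 / 17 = -65173301470.59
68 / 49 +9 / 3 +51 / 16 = 5939 / 784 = 7.58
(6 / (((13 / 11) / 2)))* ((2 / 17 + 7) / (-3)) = -5324 / 221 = -24.09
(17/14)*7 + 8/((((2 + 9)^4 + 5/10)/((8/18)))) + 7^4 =2409.50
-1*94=-94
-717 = -717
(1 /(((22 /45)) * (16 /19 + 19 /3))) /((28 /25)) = 64125 /251944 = 0.25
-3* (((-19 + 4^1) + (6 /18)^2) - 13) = 251 /3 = 83.67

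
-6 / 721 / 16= -3 / 5768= -0.00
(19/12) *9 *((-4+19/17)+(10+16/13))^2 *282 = 280073.60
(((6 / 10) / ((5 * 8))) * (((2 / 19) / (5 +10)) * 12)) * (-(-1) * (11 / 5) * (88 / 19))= 0.01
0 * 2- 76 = -76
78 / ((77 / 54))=4212 / 77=54.70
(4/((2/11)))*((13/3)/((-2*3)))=-15.89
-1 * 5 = -5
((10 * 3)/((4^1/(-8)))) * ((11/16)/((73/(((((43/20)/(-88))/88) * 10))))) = 645/411136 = 0.00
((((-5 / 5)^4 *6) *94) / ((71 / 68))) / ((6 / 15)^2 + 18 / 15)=28200 / 71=397.18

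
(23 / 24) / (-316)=-23 / 7584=-0.00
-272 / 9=-30.22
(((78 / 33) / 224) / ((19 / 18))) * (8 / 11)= 117 / 16093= 0.01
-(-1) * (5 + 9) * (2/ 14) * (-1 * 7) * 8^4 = -57344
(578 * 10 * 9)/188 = 13005/47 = 276.70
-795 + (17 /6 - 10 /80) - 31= -19759 /24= -823.29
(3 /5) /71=3 /355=0.01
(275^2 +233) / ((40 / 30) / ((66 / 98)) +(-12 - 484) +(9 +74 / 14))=-26284797 / 166228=-158.12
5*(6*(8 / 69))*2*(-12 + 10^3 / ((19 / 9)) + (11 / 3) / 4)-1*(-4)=4224164 / 1311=3222.09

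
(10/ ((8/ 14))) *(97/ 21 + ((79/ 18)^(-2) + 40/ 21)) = 4309105/ 37446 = 115.08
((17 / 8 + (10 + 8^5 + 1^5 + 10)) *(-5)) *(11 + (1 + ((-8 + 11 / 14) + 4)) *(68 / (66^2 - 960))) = -56933700085 / 31696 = -1796242.43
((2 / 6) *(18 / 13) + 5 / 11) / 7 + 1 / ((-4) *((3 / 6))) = -739 / 2002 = -0.37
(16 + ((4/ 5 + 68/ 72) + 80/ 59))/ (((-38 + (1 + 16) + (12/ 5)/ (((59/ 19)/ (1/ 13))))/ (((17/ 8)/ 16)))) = -22414483/ 185027328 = -0.12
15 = 15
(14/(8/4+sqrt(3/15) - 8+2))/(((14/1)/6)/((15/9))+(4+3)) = -100/237 - 5 * sqrt(5)/237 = -0.47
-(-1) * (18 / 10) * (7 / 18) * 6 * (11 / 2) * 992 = 114576 / 5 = 22915.20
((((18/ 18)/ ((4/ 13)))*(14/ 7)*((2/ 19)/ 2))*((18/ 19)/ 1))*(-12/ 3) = -468/ 361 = -1.30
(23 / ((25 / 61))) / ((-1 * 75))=-1403 / 1875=-0.75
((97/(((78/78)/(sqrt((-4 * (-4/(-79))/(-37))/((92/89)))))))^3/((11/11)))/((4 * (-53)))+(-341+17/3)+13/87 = -29161/87-162455794 * sqrt(5983381)/239546137373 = -336.84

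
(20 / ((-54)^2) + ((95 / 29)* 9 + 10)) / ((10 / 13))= 51.34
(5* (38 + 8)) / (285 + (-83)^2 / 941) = 108215 / 137537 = 0.79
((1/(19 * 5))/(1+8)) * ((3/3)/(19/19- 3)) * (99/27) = -11/5130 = -0.00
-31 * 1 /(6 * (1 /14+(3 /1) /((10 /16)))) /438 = -0.00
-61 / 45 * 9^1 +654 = 3209 / 5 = 641.80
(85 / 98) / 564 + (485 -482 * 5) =-106398515 / 55272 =-1925.00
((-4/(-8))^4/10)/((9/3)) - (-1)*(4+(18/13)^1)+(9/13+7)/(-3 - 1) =21613/6240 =3.46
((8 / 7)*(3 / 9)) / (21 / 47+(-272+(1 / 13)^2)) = -0.00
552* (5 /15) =184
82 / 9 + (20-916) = -7982 / 9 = -886.89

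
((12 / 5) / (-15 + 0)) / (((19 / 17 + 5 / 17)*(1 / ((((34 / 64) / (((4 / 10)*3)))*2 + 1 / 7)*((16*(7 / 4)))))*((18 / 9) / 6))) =-11747 / 1200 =-9.79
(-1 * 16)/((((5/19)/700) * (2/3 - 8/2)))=12768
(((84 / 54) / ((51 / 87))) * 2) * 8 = 6496 / 153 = 42.46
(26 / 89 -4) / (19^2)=-0.01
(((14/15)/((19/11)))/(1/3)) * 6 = 924/95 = 9.73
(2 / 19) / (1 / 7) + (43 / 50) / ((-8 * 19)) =5557 / 7600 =0.73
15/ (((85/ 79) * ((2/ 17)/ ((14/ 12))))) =553/ 4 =138.25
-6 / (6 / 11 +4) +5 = 92 / 25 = 3.68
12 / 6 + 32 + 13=47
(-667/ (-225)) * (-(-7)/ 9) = 4669/ 2025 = 2.31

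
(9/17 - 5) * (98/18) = -3724/153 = -24.34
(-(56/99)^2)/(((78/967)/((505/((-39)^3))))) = 765709280/22674035241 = 0.03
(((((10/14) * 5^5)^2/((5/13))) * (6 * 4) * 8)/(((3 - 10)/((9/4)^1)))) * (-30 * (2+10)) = 98718750000000/343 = 287809766763.85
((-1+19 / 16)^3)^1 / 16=0.00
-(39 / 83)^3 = -59319 / 571787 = -0.10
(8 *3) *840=20160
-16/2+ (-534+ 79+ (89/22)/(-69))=-463.06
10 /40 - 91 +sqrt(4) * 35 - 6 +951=3697 /4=924.25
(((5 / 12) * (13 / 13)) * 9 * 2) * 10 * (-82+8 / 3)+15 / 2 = -11885 / 2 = -5942.50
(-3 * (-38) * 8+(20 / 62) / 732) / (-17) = -10347557 / 192882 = -53.65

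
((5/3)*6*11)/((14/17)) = 935/7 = 133.57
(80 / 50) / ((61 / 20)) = 32 / 61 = 0.52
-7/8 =-0.88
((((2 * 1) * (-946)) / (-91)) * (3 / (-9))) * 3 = -1892 / 91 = -20.79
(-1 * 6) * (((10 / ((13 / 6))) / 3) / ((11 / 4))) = -480 / 143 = -3.36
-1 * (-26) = 26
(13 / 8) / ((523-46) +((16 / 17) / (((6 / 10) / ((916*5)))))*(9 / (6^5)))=17901 / 5346232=0.00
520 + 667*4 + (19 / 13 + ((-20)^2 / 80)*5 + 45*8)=3574.46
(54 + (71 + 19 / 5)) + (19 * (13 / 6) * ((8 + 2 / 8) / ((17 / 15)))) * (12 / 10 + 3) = 943439 / 680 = 1387.41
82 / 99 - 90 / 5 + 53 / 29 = -44053 / 2871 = -15.34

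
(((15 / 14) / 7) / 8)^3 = 3375 / 481890304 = 0.00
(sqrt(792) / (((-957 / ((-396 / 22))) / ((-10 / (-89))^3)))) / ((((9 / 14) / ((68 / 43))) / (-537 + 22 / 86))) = -87888640000*sqrt(22) / 415812570239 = -0.99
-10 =-10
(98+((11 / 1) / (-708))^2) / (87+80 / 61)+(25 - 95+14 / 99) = -680691793043 / 9901133616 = -68.75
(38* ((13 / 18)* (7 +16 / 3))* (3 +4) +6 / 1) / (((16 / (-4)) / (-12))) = 64135 / 9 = 7126.11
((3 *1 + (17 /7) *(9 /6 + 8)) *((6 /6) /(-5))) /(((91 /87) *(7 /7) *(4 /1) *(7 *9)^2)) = -2117 /6742008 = -0.00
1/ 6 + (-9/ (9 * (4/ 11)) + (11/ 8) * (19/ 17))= -427/ 408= -1.05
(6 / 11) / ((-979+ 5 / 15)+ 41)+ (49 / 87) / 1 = 1801 / 3201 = 0.56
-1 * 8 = -8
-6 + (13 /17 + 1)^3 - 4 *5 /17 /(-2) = 412 /4913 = 0.08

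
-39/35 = -1.11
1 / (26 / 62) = 31 / 13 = 2.38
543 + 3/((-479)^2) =124586466/229441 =543.00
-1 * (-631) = 631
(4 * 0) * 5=0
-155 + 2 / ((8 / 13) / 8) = -129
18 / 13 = 1.38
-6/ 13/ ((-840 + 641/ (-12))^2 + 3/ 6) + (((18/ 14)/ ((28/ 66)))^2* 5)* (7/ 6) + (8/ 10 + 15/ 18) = 3395542115953417/ 61502048648040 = 55.21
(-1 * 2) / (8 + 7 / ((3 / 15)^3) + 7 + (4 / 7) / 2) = -7 / 3116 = -0.00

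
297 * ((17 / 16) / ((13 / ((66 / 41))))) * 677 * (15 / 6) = 563998545 / 8528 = 66134.91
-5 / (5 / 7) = -7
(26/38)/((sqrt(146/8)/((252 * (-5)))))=-32760 * sqrt(73)/1387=-201.80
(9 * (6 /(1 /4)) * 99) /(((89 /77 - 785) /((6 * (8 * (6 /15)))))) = -39517632 /75445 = -523.79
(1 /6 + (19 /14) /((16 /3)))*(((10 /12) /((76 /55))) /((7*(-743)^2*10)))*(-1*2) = -0.00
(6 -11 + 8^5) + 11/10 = 327641/10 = 32764.10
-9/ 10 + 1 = 0.10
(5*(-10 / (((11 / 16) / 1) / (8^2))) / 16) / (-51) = 3200 / 561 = 5.70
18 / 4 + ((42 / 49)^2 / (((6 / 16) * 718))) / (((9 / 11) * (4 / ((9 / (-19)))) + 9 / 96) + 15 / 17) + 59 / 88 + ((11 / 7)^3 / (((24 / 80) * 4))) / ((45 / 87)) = 39547181027749 / 3462412465512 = 11.42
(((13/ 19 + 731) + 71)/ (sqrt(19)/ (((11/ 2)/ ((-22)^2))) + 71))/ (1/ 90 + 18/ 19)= -6496926/ 15526247 + 732048 *sqrt(19)/ 1411477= 1.84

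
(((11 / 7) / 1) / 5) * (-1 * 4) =-44 / 35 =-1.26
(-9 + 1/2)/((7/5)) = -6.07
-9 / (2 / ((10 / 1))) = -45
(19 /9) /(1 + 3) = 19 /36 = 0.53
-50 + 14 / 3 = -136 / 3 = -45.33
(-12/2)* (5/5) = -6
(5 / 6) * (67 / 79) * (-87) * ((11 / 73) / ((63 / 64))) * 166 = -567666880 / 363321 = -1562.44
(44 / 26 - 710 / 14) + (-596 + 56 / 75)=-4397179 / 6825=-644.28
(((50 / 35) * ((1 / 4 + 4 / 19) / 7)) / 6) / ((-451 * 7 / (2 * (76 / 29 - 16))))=4850 / 36529647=0.00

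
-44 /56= -11 /14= -0.79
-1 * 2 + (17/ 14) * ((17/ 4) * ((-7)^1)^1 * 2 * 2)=-293/ 2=-146.50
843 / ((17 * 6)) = 281 / 34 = 8.26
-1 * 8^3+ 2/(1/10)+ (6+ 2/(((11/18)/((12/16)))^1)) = -5319/11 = -483.55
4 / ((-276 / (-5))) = 5 / 69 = 0.07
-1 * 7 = -7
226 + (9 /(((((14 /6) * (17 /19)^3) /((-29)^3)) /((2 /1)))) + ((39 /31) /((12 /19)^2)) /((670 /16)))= -562383216713317 /2142903210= -262439.86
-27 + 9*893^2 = 7177014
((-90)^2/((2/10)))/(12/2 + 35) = 40500/41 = 987.80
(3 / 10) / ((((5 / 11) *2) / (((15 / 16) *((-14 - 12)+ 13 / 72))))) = -20449 / 2560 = -7.99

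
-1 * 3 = -3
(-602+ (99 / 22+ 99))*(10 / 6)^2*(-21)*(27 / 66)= 523425 / 44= 11896.02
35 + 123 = 158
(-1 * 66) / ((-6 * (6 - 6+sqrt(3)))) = 11 * sqrt(3) / 3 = 6.35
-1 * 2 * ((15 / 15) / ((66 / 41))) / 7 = -41 / 231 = -0.18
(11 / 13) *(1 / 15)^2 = 11 / 2925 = 0.00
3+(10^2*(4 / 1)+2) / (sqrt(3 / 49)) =1627.66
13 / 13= 1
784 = 784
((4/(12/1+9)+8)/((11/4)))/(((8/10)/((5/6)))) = 2150/693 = 3.10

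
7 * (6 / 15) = 14 / 5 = 2.80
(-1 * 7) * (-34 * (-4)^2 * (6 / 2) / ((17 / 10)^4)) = 6720000 / 4913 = 1367.80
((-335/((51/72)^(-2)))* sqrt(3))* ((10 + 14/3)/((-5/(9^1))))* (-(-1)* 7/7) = 212993* sqrt(3)/48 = 7685.72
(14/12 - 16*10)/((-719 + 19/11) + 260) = 10483/30180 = 0.35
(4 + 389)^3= 60698457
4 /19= 0.21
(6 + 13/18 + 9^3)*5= 66215/18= 3678.61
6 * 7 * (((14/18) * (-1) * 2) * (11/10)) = -71.87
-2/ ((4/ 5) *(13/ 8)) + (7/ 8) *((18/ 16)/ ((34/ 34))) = -461/ 832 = -0.55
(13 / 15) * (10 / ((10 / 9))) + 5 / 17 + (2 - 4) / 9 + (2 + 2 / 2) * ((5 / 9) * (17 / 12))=31313 / 3060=10.23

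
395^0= 1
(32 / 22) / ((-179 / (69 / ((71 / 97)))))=-107088 / 139799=-0.77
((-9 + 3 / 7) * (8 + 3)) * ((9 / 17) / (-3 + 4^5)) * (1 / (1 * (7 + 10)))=-5940 / 2065483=-0.00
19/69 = 0.28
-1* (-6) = 6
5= 5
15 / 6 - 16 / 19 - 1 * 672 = -25473 / 38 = -670.34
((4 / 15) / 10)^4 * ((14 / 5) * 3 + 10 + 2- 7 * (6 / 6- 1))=544 / 52734375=0.00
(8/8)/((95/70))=14/19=0.74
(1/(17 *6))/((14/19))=19/1428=0.01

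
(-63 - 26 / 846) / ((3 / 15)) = -133310 / 423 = -315.15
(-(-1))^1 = 1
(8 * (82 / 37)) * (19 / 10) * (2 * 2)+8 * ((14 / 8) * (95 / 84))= 150.58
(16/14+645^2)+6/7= 416027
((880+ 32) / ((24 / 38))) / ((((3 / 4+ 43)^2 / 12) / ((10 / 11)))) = 554496 / 67375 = 8.23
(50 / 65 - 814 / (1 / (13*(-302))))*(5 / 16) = 103862355 / 104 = 998676.49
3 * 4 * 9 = 108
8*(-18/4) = -36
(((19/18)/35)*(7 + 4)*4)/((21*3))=418/19845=0.02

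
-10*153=-1530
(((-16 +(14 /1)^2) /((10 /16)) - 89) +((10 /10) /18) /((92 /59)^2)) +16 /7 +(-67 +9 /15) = 719375627 /5332320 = 134.91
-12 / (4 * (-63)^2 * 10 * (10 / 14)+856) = -3 / 28564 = -0.00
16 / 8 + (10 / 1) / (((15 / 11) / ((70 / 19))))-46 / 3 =260 / 19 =13.68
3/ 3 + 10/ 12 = 1.83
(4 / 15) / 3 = 4 / 45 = 0.09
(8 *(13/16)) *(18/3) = 39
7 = 7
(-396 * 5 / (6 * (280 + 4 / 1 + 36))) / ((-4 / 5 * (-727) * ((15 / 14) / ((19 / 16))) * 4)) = -1463 / 2977792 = -0.00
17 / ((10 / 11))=187 / 10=18.70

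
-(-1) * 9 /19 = 9 /19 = 0.47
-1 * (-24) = 24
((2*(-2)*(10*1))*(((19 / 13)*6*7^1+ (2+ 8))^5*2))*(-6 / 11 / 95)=851428271.01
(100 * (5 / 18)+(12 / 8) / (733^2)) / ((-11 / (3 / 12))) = -268644527 / 425532888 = -0.63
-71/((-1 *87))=71/87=0.82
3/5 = 0.60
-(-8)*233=1864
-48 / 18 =-8 / 3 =-2.67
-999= -999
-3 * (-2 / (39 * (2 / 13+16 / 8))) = 1 / 14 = 0.07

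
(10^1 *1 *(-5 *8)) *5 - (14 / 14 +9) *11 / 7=-14110 / 7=-2015.71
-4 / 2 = -2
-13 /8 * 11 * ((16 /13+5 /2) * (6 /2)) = -3201 /16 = -200.06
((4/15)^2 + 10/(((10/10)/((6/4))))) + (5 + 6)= 5866/225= 26.07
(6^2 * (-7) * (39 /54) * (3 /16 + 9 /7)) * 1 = -2145 /8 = -268.12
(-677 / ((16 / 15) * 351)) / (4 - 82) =3385 / 146016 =0.02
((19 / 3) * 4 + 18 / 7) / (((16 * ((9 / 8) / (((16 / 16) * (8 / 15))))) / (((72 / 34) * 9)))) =9376 / 595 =15.76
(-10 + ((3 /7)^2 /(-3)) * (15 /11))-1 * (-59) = 26366 /539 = 48.92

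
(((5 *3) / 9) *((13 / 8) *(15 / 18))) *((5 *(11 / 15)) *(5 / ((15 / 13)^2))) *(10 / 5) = 120835 / 1944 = 62.16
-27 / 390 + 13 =1681 / 130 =12.93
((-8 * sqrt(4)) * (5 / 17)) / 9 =-80 / 153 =-0.52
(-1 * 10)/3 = -10/3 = -3.33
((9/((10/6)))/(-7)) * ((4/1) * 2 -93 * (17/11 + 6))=206037/385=535.16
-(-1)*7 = 7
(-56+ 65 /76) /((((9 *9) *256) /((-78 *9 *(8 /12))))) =18161 /14592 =1.24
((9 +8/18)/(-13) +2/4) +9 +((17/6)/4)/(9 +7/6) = 8.84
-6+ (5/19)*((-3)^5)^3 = -71744649/19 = -3776034.16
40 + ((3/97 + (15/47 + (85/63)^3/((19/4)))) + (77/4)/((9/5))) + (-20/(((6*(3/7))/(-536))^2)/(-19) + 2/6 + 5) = 3967361718012683/86637284748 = 45792.78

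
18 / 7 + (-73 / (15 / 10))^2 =2371.02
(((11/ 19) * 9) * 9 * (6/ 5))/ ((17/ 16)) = 85536/ 1615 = 52.96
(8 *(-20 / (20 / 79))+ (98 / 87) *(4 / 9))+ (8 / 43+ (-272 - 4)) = -30548332 / 33669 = -907.31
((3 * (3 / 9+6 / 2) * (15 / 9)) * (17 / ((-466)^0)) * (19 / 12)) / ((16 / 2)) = 8075 / 144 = 56.08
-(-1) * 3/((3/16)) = 16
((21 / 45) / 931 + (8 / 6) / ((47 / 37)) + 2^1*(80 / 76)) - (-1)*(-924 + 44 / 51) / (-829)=1880379677 / 440476715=4.27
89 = 89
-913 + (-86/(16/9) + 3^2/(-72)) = -1923/2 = -961.50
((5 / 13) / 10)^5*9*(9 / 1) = 81 / 11881376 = 0.00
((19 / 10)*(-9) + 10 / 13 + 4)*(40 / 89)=-6412 / 1157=-5.54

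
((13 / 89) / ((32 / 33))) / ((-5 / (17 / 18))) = -2431 / 85440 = -0.03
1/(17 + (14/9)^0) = 1/18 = 0.06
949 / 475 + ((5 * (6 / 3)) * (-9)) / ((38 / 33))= -1904 / 25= -76.16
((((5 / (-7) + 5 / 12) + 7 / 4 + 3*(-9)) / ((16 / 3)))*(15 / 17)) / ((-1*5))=3219 / 3808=0.85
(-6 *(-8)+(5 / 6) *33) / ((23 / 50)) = 3775 / 23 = 164.13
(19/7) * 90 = 1710/7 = 244.29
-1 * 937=-937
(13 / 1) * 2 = 26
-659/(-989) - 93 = -91318/989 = -92.33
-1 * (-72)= 72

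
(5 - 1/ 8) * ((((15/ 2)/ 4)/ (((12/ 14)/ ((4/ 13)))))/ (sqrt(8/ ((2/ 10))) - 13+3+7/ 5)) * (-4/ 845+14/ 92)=-8625155/ 70401344 - 1002925 * sqrt(10)/ 35200672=-0.21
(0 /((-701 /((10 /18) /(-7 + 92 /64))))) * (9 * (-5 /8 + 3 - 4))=0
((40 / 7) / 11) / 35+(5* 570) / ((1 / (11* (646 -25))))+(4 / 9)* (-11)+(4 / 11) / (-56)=188881884349 / 9702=19468345.12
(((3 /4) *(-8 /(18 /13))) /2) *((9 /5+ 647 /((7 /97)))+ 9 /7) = -4080739 /210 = -19432.09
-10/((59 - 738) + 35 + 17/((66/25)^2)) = 43560/2794639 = 0.02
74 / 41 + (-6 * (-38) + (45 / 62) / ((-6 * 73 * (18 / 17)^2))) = 229.80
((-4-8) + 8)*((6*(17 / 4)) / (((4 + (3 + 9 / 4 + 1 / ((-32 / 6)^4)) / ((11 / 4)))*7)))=-18382848 / 7455287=-2.47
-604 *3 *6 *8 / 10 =-43488 / 5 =-8697.60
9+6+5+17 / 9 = 197 / 9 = 21.89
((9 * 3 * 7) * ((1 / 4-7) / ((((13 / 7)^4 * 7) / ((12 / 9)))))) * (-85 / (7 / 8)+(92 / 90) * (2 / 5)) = 1410968916 / 714025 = 1976.08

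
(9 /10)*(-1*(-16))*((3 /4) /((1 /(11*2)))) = 1188 /5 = 237.60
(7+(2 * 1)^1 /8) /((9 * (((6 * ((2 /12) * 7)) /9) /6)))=87 /14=6.21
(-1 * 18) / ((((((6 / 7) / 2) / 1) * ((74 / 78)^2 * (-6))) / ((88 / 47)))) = 936936 / 64343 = 14.56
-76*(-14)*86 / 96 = 5719 / 6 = 953.17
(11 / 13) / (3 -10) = -11 / 91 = -0.12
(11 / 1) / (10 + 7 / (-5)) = 55 / 43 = 1.28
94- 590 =-496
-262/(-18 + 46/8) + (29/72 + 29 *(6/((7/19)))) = 1743101/3528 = 494.08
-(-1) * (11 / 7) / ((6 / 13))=143 / 42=3.40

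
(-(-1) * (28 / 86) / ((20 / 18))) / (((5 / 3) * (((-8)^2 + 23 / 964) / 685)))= 1188612 / 631885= 1.88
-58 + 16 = -42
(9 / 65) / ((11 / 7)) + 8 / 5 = 1207 / 715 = 1.69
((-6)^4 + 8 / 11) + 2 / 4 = 28539 / 22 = 1297.23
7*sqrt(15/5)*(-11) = -77*sqrt(3) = -133.37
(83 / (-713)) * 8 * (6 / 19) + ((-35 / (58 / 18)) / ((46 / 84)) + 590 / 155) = -6412592 / 392863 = -16.32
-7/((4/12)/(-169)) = 3549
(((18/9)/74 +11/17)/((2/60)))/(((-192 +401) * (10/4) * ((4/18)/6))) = 137376/131461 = 1.04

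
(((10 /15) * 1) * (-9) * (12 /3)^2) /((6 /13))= -208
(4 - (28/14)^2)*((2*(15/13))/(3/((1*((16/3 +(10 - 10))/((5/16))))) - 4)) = 0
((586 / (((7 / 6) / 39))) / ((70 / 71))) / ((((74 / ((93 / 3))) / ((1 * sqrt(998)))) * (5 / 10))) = 150904962 * sqrt(998) / 9065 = 525897.35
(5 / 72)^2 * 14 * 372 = 5425 / 216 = 25.12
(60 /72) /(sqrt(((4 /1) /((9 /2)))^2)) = 15 /16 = 0.94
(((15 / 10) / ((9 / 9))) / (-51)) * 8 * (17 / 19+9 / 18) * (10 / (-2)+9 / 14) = 1.43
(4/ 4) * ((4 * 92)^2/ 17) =135424/ 17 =7966.12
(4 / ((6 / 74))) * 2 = 296 / 3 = 98.67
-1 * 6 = -6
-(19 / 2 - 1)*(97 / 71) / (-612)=97 / 5112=0.02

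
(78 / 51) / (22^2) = 0.00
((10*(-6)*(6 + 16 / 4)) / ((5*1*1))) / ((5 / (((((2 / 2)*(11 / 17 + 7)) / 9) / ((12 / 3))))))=-260 / 51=-5.10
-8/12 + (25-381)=-1070/3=-356.67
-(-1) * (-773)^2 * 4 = 2390116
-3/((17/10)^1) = -1.76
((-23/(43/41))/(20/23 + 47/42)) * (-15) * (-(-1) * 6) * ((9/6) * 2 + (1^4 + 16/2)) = 11910.14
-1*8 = -8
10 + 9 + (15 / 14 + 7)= 379 / 14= 27.07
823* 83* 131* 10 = 89484790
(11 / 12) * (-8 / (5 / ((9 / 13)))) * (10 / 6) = -22 / 13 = -1.69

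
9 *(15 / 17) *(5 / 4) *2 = 675 / 34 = 19.85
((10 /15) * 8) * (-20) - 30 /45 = -322 /3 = -107.33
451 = 451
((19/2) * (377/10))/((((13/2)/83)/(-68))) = -1554922/5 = -310984.40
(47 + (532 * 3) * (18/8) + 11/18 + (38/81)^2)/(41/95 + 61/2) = 4536130585/38558997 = 117.64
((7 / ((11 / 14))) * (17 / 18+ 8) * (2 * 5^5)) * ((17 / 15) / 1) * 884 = 148194865000 / 297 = 498972609.43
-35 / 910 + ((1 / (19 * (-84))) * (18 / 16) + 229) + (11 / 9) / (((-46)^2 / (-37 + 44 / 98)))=46905074871 / 204879584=228.94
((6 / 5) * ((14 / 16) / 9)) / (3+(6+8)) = 7 / 1020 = 0.01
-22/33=-0.67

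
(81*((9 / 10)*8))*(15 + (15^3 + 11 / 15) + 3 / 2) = 49458762 / 25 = 1978350.48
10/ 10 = 1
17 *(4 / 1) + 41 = 109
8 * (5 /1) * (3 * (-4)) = -480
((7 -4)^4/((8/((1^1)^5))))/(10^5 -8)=81/799936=0.00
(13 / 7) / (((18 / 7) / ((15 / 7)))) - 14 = -523 / 42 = -12.45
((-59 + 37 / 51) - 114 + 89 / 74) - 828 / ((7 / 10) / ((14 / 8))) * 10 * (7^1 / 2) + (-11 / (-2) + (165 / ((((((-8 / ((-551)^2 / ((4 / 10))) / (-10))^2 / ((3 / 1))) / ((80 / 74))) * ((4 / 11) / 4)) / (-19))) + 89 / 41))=-62310600254681944313633 / 618936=-100673737276038143.38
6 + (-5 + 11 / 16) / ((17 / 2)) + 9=1971 / 136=14.49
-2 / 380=-1 / 190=-0.01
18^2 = 324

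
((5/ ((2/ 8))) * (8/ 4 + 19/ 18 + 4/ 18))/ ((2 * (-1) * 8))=-4.10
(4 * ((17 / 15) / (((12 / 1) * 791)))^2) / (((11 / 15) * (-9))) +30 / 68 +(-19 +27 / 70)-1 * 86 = -59236101625301 / 568631406420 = -104.17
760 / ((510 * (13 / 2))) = 152 / 663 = 0.23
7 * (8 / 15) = 56 / 15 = 3.73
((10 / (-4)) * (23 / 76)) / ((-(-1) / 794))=-45655 / 76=-600.72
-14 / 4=-7 / 2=-3.50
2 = 2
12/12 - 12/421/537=75355/75359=1.00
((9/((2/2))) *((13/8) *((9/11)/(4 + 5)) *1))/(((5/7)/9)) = 16.75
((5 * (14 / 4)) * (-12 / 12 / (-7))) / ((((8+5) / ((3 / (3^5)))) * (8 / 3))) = 5 / 5616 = 0.00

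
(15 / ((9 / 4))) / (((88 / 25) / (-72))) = -1500 / 11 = -136.36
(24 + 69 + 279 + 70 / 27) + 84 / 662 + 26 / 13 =3366742 / 8937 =376.72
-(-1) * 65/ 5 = 13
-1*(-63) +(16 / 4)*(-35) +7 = -70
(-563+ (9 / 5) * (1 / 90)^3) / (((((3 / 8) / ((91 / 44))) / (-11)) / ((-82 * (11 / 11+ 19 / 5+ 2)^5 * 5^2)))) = -19326501943608296528 / 18984375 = -1018021501556.32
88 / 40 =11 / 5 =2.20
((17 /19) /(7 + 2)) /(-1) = -17 /171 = -0.10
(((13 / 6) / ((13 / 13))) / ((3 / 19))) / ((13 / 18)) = 19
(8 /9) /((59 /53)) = 424 /531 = 0.80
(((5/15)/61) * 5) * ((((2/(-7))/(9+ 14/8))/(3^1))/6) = -20/495747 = -0.00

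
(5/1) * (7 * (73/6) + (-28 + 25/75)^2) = 76555/18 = 4253.06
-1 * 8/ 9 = -8/ 9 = -0.89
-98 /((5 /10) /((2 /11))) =-392 /11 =-35.64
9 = 9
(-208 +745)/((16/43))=23091/16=1443.19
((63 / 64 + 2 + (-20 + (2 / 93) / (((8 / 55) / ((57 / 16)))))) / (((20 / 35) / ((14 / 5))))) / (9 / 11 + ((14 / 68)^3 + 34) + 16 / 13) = -563096120587 / 251299849560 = -2.24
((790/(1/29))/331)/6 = 11455/993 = 11.54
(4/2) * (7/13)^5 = 33614/371293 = 0.09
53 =53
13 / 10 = 1.30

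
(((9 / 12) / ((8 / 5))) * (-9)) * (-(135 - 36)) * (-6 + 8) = 13365 / 16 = 835.31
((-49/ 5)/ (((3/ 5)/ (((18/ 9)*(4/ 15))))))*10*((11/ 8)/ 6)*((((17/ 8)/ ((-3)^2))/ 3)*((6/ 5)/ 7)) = -1309/ 4860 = -0.27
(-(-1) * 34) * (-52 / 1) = -1768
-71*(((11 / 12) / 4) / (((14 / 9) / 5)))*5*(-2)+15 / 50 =293043 / 560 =523.29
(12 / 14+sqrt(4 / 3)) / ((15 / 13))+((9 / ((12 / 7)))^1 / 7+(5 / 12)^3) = 26* sqrt(3) / 45+94663 / 60480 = 2.57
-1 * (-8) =8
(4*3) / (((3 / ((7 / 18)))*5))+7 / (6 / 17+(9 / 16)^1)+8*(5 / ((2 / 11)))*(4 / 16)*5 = 1056847 / 3735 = 282.96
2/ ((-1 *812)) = -1/ 406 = -0.00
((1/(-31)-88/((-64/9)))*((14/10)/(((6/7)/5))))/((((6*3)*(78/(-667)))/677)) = -67728882851/2089152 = -32419.32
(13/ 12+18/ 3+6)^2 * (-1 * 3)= -24649/ 48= -513.52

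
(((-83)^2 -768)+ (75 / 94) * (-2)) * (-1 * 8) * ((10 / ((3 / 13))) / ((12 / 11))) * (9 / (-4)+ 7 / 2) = -1028212900 / 423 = -2430763.36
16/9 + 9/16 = 337/144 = 2.34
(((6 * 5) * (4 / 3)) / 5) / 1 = 8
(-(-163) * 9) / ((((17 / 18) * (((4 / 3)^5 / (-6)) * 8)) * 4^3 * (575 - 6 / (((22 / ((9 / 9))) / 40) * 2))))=-105874857 / 13959823360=-0.01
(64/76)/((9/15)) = 80/57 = 1.40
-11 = -11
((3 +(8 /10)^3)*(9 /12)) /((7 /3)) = 3951 /3500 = 1.13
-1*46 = -46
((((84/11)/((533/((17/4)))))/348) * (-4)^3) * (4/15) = -7616/2550405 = -0.00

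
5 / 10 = 0.50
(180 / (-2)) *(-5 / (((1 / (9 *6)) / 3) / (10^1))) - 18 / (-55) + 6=40095348 / 55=729006.33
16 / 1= 16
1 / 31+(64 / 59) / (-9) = -0.09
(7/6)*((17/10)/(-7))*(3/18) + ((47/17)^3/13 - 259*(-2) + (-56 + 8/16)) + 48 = 11774135327/22992840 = 512.08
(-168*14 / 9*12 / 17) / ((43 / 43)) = -3136 / 17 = -184.47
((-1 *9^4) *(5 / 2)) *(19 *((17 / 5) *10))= -10596015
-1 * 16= -16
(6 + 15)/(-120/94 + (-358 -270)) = -987/29576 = -0.03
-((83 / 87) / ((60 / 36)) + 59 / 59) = -228 / 145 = -1.57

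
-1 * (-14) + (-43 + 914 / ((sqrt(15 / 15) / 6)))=5455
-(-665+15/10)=1327/2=663.50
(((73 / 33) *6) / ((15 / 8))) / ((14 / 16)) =9344 / 1155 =8.09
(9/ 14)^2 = 81/ 196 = 0.41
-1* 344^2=-118336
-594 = -594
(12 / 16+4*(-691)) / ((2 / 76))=-210007 / 2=-105003.50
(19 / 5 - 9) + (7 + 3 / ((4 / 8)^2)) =69 / 5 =13.80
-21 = -21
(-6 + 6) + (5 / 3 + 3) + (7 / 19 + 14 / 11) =3955 / 627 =6.31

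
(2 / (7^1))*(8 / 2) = 8 / 7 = 1.14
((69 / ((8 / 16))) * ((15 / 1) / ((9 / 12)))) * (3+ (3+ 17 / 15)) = 19688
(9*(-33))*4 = -1188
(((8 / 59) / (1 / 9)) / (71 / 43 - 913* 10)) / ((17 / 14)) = -43344 / 393696557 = -0.00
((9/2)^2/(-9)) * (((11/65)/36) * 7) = -77/1040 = -0.07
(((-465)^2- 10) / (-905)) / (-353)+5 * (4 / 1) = 1321103 / 63893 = 20.68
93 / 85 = 1.09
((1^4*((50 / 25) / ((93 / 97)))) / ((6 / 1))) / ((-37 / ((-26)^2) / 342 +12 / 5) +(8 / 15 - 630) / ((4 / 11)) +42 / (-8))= -12458680 / 62133298853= -0.00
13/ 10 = 1.30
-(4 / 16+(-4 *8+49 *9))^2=-2679769 / 16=-167485.56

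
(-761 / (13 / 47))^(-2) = 169 / 1279278289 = 0.00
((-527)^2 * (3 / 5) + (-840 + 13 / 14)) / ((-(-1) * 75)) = 11605883 / 5250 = 2210.64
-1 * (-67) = 67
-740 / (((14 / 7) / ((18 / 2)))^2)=-14985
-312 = -312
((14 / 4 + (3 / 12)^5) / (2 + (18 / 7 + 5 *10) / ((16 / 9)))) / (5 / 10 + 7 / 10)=41825 / 452608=0.09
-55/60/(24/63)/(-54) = 77/1728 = 0.04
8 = 8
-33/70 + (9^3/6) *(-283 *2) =-4813863/70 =-68769.47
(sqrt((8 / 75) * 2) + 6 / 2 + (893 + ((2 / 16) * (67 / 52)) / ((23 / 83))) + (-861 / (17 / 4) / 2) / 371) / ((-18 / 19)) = -146810432359 / 155173824-38 * sqrt(3) / 135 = -946.59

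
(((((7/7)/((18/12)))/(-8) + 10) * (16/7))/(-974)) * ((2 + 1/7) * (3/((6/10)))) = -850/3409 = -0.25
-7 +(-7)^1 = -14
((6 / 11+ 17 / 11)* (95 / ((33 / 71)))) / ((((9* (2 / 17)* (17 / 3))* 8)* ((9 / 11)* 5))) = 31027 / 14256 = 2.18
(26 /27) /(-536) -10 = -72373 /7236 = -10.00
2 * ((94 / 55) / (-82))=-94 / 2255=-0.04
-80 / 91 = -0.88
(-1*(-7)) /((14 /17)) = 17 /2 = 8.50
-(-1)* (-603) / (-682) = 603 / 682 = 0.88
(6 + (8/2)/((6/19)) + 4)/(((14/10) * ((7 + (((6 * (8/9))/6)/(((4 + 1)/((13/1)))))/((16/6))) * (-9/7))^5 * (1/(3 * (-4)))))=637765625/347453209314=0.00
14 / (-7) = -2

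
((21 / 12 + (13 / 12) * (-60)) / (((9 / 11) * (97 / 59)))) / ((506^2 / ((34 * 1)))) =-1003 / 160632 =-0.01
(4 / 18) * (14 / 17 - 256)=-964 / 17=-56.71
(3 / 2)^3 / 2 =1.69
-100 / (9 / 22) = -2200 / 9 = -244.44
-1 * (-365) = 365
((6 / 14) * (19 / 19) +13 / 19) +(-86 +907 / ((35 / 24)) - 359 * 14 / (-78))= 15599683 / 25935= 601.49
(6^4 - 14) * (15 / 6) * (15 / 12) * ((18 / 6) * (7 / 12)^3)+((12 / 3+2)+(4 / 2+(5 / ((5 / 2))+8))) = 5538047 / 2304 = 2403.67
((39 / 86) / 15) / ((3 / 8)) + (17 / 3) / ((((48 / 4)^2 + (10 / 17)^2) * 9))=20579383 / 242161380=0.08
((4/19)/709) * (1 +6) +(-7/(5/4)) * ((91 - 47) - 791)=4183.20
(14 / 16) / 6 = 7 / 48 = 0.15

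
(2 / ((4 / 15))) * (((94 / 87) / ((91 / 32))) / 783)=7520 / 2066337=0.00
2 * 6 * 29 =348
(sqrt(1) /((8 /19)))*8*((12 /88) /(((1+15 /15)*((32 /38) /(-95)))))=-102885 /704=-146.14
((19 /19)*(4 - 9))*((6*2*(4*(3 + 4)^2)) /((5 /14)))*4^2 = -526848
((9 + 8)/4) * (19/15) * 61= 19703/60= 328.38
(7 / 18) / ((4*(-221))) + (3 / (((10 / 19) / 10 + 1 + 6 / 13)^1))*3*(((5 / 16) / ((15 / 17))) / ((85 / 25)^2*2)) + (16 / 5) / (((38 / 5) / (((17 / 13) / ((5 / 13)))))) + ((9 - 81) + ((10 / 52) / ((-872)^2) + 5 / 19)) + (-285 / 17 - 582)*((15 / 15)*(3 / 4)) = -27904317086200721 / 53735706161280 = -519.29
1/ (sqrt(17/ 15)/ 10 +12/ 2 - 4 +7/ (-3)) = -1500/ 449 - 30 * sqrt(255)/ 449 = -4.41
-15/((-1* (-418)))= -15/418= -0.04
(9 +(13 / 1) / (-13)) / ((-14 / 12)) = -48 / 7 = -6.86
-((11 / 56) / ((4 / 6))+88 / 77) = -23 / 16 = -1.44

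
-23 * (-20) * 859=395140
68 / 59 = 1.15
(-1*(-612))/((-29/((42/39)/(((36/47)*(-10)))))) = 5593/1885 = 2.97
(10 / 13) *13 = 10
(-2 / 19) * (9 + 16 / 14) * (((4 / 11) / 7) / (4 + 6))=-0.01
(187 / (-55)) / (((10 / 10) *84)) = -17 / 420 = -0.04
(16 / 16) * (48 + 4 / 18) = 434 / 9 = 48.22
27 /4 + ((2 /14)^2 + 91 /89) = 135939 /17444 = 7.79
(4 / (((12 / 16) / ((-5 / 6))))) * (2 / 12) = -0.74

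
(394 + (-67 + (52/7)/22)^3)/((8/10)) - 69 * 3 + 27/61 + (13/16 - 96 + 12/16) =-164910748790643/445576208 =-370106.72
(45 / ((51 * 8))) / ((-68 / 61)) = -915 / 9248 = -0.10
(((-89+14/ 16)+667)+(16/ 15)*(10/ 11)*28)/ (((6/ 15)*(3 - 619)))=-2.46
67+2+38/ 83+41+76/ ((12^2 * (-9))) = 2968855/ 26892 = 110.40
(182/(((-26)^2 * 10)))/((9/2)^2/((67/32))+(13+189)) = 67/526760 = 0.00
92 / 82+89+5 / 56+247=337.21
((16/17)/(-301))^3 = -4096/133981936613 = -0.00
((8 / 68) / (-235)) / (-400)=1 / 799000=0.00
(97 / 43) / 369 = 97 / 15867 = 0.01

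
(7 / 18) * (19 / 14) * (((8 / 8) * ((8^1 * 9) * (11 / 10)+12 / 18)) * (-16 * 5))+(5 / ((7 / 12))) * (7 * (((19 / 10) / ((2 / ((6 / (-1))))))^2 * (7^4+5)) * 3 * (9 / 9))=1899098602 / 135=14067397.05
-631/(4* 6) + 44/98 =-30391/1176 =-25.84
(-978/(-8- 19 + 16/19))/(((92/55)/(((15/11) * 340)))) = 118460250/11431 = 10363.07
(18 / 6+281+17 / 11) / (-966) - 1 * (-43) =151259 / 3542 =42.70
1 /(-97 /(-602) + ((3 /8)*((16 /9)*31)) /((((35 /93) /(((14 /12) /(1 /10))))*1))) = 1806 /1157335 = 0.00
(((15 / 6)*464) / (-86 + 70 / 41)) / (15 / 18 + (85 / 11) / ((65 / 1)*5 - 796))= -2053403 / 121896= -16.85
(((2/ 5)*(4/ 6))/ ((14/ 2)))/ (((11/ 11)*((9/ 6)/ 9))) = 8/ 35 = 0.23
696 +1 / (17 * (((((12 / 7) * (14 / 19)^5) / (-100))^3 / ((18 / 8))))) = -237140712814156171203763 / 92524464996483072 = -2563005.50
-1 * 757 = -757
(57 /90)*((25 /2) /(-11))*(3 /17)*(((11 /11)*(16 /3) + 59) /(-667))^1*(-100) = -1.22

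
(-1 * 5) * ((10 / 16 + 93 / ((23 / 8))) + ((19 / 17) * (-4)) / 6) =-1512125 / 9384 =-161.14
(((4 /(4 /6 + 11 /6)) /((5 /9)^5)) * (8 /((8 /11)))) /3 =1732104 /15625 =110.85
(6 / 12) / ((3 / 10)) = 5 / 3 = 1.67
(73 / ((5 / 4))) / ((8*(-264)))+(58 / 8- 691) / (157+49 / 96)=-174393433 / 39919440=-4.37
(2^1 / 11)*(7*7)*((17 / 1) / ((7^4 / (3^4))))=2754 / 539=5.11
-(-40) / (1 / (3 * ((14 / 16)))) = 105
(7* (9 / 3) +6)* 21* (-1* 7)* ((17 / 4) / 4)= -67473 / 16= -4217.06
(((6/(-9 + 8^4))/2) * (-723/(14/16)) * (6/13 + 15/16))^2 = 398386930041/553289019556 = 0.72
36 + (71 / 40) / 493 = 709991 / 19720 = 36.00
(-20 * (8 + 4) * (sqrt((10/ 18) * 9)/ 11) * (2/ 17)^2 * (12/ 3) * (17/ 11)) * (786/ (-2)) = 1509120 * sqrt(5)/ 2057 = 1640.49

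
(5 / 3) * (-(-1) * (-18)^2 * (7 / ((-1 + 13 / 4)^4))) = 35840 / 243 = 147.49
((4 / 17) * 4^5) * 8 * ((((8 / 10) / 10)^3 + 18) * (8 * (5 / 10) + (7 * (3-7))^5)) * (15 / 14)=-237922839326490624 / 371875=-639792509113.25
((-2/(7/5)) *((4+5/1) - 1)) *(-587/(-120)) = -1174/21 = -55.90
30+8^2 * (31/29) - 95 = 99/29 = 3.41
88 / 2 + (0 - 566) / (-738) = 16519 / 369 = 44.77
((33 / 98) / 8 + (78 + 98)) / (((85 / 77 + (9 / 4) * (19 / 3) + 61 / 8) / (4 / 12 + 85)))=194327936 / 297255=653.74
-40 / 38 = -20 / 19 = -1.05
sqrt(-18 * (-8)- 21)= sqrt(123)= 11.09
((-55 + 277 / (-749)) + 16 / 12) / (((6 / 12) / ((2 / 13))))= -37360 / 2247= -16.63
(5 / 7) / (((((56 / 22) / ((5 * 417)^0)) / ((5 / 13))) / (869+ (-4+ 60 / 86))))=10236875 / 109564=93.43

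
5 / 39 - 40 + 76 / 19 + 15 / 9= -1334 / 39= -34.21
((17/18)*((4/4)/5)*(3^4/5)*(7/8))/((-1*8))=-0.33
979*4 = 3916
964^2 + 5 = 929301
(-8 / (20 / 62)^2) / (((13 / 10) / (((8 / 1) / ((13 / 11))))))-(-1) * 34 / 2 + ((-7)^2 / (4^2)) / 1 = -380.26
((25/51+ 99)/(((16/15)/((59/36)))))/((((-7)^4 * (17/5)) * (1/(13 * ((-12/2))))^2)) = 632410675/5551112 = 113.93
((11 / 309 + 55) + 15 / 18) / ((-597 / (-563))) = 6479567 / 122982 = 52.69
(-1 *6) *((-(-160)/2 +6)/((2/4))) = -1032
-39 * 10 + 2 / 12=-2339 / 6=-389.83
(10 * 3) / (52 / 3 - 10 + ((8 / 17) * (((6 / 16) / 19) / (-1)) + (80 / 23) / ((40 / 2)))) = 668610 / 167107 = 4.00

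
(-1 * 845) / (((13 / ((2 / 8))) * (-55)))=13 / 44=0.30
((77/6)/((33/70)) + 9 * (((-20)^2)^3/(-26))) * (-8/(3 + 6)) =19692283.49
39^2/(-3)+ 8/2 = -503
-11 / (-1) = 11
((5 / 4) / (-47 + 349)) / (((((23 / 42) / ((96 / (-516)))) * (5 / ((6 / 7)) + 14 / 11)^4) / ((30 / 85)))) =-3415452480 / 17547509698339789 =-0.00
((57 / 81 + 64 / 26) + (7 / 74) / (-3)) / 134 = 81395 / 3480516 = 0.02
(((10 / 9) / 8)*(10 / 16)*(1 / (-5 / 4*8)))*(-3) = 5 / 192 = 0.03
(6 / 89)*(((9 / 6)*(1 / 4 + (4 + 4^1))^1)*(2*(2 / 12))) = 99 / 356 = 0.28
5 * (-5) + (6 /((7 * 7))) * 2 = -1213 /49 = -24.76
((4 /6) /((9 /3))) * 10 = 20 /9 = 2.22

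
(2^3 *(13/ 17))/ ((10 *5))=52/ 425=0.12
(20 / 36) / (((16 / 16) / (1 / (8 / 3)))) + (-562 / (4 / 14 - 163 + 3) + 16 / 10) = 357343 / 67080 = 5.33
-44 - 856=-900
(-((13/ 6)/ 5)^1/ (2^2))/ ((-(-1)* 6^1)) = -13/ 720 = -0.02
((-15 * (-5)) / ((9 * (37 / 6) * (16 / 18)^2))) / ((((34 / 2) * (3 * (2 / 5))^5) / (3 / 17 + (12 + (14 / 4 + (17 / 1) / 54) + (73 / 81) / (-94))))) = 0.65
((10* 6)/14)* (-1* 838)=-25140/7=-3591.43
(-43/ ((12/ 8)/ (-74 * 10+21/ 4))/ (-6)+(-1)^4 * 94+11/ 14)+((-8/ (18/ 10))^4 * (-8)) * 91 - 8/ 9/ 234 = -686536885253/ 2388204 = -287469.95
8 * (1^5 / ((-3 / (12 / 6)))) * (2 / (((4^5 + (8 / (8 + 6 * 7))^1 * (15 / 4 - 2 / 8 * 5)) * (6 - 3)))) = -80 / 23049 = -0.00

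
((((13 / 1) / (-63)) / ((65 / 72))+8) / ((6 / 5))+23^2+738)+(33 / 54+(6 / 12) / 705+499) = 26250568 / 14805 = 1773.09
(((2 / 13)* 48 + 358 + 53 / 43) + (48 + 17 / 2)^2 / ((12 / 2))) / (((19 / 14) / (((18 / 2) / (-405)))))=-84394849 / 5735340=-14.71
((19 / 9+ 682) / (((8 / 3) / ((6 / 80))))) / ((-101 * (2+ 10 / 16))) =-6157 / 84840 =-0.07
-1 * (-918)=918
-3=-3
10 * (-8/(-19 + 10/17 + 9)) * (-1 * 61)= -1037/2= -518.50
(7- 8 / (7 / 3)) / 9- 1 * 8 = -479 / 63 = -7.60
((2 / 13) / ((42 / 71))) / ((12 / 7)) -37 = -17245 / 468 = -36.85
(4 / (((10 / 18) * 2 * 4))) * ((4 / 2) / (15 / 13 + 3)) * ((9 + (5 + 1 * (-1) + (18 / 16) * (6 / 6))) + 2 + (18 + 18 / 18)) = 3653 / 240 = 15.22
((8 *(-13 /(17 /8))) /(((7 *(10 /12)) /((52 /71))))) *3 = -778752 /42245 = -18.43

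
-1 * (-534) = 534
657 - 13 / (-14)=9211 / 14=657.93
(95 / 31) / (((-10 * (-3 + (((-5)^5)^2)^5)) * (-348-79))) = 19 / 2351363548314111540094017982482910076828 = 0.00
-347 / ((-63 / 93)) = 10757 / 21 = 512.24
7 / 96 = 0.07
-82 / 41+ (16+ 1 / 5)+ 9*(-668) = -29989 / 5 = -5997.80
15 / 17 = 0.88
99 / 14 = 7.07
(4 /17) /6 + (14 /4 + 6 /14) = 2833 /714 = 3.97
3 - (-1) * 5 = 8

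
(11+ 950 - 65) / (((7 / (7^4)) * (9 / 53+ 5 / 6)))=97730304 / 319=306364.59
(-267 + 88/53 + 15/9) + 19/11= -261.95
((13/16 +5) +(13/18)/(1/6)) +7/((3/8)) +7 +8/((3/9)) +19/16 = 61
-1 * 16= -16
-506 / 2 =-253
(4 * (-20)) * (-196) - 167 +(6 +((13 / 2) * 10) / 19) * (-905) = 132752 / 19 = 6986.95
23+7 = 30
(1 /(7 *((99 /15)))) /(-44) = -5 /10164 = -0.00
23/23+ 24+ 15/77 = 1940/77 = 25.19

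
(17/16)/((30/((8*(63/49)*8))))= 102/35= 2.91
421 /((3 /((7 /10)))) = 2947 /30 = 98.23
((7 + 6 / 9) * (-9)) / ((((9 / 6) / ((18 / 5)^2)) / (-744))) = 11088576 / 25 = 443543.04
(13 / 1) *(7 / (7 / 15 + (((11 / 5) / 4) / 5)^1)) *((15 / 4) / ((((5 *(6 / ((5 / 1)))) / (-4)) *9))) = -43.83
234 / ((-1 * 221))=-1.06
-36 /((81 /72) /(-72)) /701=2304 /701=3.29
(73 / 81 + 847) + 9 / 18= 848.40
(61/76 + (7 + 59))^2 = 4462.59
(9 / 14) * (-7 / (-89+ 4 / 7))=63 / 1238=0.05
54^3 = 157464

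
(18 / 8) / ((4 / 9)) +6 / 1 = 177 / 16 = 11.06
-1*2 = -2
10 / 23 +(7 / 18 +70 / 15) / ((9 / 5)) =12085 / 3726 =3.24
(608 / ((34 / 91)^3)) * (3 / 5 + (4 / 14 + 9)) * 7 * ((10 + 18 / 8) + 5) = 341824327026 / 24565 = 13915095.75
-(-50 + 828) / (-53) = 778 / 53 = 14.68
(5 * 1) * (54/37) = 270/37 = 7.30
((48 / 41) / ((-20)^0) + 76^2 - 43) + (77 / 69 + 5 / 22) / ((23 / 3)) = 2736189037 / 477158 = 5734.35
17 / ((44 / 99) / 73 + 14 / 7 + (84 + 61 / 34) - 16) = 379746 / 1603873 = 0.24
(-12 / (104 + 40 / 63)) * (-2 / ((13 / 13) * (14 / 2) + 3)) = 189 / 8240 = 0.02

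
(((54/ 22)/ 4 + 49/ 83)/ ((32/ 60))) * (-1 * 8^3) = -1055280/ 913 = -1155.84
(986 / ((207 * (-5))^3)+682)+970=1831601928514 / 1108717875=1652.00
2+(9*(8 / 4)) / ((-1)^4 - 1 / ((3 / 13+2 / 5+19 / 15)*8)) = 21.27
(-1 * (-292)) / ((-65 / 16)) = -4672 / 65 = -71.88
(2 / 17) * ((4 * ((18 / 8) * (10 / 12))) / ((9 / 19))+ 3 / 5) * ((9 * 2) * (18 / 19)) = 3132 / 95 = 32.97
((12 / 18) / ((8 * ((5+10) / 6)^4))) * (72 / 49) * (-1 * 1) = -96 / 30625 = -0.00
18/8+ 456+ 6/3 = 1841/4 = 460.25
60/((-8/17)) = -255/2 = -127.50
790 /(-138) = -395 /69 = -5.72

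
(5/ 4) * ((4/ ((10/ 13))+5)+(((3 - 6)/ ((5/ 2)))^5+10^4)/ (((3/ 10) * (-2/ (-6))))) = 124981.65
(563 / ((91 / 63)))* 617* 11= 34389729 / 13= 2645363.77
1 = 1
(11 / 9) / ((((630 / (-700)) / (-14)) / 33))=16940 / 27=627.41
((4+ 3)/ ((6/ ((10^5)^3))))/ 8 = 437500000000000/ 3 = 145833333333333.33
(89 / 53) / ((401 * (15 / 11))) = 979 / 318795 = 0.00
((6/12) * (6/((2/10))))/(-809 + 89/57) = -0.02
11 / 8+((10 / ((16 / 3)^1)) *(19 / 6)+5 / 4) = 137 / 16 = 8.56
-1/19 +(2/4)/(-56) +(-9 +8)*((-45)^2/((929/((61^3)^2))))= -222011597196542899/1976912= -112302215372.53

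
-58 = -58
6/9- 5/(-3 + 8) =-1/3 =-0.33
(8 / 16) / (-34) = -0.01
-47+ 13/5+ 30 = -72/5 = -14.40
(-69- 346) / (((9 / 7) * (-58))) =2905 / 522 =5.57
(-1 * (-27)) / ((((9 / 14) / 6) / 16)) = 4032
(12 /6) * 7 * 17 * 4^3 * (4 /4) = 15232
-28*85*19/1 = -45220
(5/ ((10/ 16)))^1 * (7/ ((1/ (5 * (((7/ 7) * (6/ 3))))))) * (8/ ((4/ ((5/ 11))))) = 5600/ 11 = 509.09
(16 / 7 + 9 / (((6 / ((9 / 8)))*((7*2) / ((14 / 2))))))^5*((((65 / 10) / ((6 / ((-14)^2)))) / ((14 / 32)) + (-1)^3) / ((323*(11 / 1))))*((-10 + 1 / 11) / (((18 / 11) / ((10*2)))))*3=-134045489941058889385 / 9016704000589824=-14866.35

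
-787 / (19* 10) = -4.14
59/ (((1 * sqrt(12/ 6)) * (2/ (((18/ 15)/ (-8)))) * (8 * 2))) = -177 * sqrt(2)/ 1280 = -0.20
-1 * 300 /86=-150 /43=-3.49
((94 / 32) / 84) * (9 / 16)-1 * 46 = -329587 / 7168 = -45.98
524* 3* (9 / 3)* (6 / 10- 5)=-103752 / 5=-20750.40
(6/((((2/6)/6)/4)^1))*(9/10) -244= 724/5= 144.80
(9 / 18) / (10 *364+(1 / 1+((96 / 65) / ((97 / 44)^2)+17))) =611585 / 4474727572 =0.00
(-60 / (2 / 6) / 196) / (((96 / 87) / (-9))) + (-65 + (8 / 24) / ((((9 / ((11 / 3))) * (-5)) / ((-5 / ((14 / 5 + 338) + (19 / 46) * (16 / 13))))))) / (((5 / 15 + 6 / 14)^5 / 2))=-6539110239546975 / 13108533788672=-498.84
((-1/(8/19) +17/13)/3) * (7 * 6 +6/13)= -2553/169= -15.11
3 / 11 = 0.27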